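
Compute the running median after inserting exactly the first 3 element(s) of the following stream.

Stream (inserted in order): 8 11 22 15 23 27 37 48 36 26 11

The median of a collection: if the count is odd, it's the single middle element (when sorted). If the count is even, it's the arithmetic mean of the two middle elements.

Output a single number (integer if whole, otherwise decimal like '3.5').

Answer: 11

Derivation:
Step 1: insert 8 -> lo=[8] (size 1, max 8) hi=[] (size 0) -> median=8
Step 2: insert 11 -> lo=[8] (size 1, max 8) hi=[11] (size 1, min 11) -> median=9.5
Step 3: insert 22 -> lo=[8, 11] (size 2, max 11) hi=[22] (size 1, min 22) -> median=11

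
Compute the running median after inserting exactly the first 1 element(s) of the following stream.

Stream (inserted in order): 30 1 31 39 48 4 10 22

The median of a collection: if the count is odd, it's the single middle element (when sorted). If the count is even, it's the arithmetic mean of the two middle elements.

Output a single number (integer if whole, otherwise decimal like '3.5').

Answer: 30

Derivation:
Step 1: insert 30 -> lo=[30] (size 1, max 30) hi=[] (size 0) -> median=30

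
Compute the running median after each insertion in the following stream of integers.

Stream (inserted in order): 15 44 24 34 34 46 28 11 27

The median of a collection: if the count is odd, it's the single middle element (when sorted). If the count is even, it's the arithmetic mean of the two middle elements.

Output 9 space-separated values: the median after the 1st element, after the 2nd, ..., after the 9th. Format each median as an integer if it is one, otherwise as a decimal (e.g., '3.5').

Answer: 15 29.5 24 29 34 34 34 31 28

Derivation:
Step 1: insert 15 -> lo=[15] (size 1, max 15) hi=[] (size 0) -> median=15
Step 2: insert 44 -> lo=[15] (size 1, max 15) hi=[44] (size 1, min 44) -> median=29.5
Step 3: insert 24 -> lo=[15, 24] (size 2, max 24) hi=[44] (size 1, min 44) -> median=24
Step 4: insert 34 -> lo=[15, 24] (size 2, max 24) hi=[34, 44] (size 2, min 34) -> median=29
Step 5: insert 34 -> lo=[15, 24, 34] (size 3, max 34) hi=[34, 44] (size 2, min 34) -> median=34
Step 6: insert 46 -> lo=[15, 24, 34] (size 3, max 34) hi=[34, 44, 46] (size 3, min 34) -> median=34
Step 7: insert 28 -> lo=[15, 24, 28, 34] (size 4, max 34) hi=[34, 44, 46] (size 3, min 34) -> median=34
Step 8: insert 11 -> lo=[11, 15, 24, 28] (size 4, max 28) hi=[34, 34, 44, 46] (size 4, min 34) -> median=31
Step 9: insert 27 -> lo=[11, 15, 24, 27, 28] (size 5, max 28) hi=[34, 34, 44, 46] (size 4, min 34) -> median=28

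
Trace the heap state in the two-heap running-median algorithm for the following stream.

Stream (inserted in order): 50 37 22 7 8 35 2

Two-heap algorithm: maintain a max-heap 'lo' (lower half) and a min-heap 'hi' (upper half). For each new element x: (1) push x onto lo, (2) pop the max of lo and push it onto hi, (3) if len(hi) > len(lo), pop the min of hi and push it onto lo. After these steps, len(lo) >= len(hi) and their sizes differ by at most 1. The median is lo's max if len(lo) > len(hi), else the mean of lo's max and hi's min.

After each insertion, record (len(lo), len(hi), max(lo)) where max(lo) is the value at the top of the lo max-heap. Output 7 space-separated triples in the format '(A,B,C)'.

Step 1: insert 50 -> lo=[50] hi=[] -> (len(lo)=1, len(hi)=0, max(lo)=50)
Step 2: insert 37 -> lo=[37] hi=[50] -> (len(lo)=1, len(hi)=1, max(lo)=37)
Step 3: insert 22 -> lo=[22, 37] hi=[50] -> (len(lo)=2, len(hi)=1, max(lo)=37)
Step 4: insert 7 -> lo=[7, 22] hi=[37, 50] -> (len(lo)=2, len(hi)=2, max(lo)=22)
Step 5: insert 8 -> lo=[7, 8, 22] hi=[37, 50] -> (len(lo)=3, len(hi)=2, max(lo)=22)
Step 6: insert 35 -> lo=[7, 8, 22] hi=[35, 37, 50] -> (len(lo)=3, len(hi)=3, max(lo)=22)
Step 7: insert 2 -> lo=[2, 7, 8, 22] hi=[35, 37, 50] -> (len(lo)=4, len(hi)=3, max(lo)=22)

Answer: (1,0,50) (1,1,37) (2,1,37) (2,2,22) (3,2,22) (3,3,22) (4,3,22)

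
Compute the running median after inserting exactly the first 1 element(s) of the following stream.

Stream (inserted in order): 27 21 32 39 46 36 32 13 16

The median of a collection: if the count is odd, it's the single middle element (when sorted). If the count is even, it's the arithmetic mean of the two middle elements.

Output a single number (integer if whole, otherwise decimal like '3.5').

Step 1: insert 27 -> lo=[27] (size 1, max 27) hi=[] (size 0) -> median=27

Answer: 27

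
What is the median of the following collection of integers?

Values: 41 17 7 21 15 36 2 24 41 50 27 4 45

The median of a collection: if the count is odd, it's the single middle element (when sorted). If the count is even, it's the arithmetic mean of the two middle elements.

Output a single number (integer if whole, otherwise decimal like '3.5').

Step 1: insert 41 -> lo=[41] (size 1, max 41) hi=[] (size 0) -> median=41
Step 2: insert 17 -> lo=[17] (size 1, max 17) hi=[41] (size 1, min 41) -> median=29
Step 3: insert 7 -> lo=[7, 17] (size 2, max 17) hi=[41] (size 1, min 41) -> median=17
Step 4: insert 21 -> lo=[7, 17] (size 2, max 17) hi=[21, 41] (size 2, min 21) -> median=19
Step 5: insert 15 -> lo=[7, 15, 17] (size 3, max 17) hi=[21, 41] (size 2, min 21) -> median=17
Step 6: insert 36 -> lo=[7, 15, 17] (size 3, max 17) hi=[21, 36, 41] (size 3, min 21) -> median=19
Step 7: insert 2 -> lo=[2, 7, 15, 17] (size 4, max 17) hi=[21, 36, 41] (size 3, min 21) -> median=17
Step 8: insert 24 -> lo=[2, 7, 15, 17] (size 4, max 17) hi=[21, 24, 36, 41] (size 4, min 21) -> median=19
Step 9: insert 41 -> lo=[2, 7, 15, 17, 21] (size 5, max 21) hi=[24, 36, 41, 41] (size 4, min 24) -> median=21
Step 10: insert 50 -> lo=[2, 7, 15, 17, 21] (size 5, max 21) hi=[24, 36, 41, 41, 50] (size 5, min 24) -> median=22.5
Step 11: insert 27 -> lo=[2, 7, 15, 17, 21, 24] (size 6, max 24) hi=[27, 36, 41, 41, 50] (size 5, min 27) -> median=24
Step 12: insert 4 -> lo=[2, 4, 7, 15, 17, 21] (size 6, max 21) hi=[24, 27, 36, 41, 41, 50] (size 6, min 24) -> median=22.5
Step 13: insert 45 -> lo=[2, 4, 7, 15, 17, 21, 24] (size 7, max 24) hi=[27, 36, 41, 41, 45, 50] (size 6, min 27) -> median=24

Answer: 24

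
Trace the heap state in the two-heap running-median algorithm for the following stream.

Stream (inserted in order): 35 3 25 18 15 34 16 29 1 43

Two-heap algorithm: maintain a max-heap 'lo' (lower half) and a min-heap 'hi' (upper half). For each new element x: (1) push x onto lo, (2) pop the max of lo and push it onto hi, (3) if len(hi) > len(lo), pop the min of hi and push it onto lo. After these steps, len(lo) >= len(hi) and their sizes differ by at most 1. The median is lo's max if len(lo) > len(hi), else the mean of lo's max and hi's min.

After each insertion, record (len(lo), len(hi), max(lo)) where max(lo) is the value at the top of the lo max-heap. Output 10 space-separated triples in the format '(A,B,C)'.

Step 1: insert 35 -> lo=[35] hi=[] -> (len(lo)=1, len(hi)=0, max(lo)=35)
Step 2: insert 3 -> lo=[3] hi=[35] -> (len(lo)=1, len(hi)=1, max(lo)=3)
Step 3: insert 25 -> lo=[3, 25] hi=[35] -> (len(lo)=2, len(hi)=1, max(lo)=25)
Step 4: insert 18 -> lo=[3, 18] hi=[25, 35] -> (len(lo)=2, len(hi)=2, max(lo)=18)
Step 5: insert 15 -> lo=[3, 15, 18] hi=[25, 35] -> (len(lo)=3, len(hi)=2, max(lo)=18)
Step 6: insert 34 -> lo=[3, 15, 18] hi=[25, 34, 35] -> (len(lo)=3, len(hi)=3, max(lo)=18)
Step 7: insert 16 -> lo=[3, 15, 16, 18] hi=[25, 34, 35] -> (len(lo)=4, len(hi)=3, max(lo)=18)
Step 8: insert 29 -> lo=[3, 15, 16, 18] hi=[25, 29, 34, 35] -> (len(lo)=4, len(hi)=4, max(lo)=18)
Step 9: insert 1 -> lo=[1, 3, 15, 16, 18] hi=[25, 29, 34, 35] -> (len(lo)=5, len(hi)=4, max(lo)=18)
Step 10: insert 43 -> lo=[1, 3, 15, 16, 18] hi=[25, 29, 34, 35, 43] -> (len(lo)=5, len(hi)=5, max(lo)=18)

Answer: (1,0,35) (1,1,3) (2,1,25) (2,2,18) (3,2,18) (3,3,18) (4,3,18) (4,4,18) (5,4,18) (5,5,18)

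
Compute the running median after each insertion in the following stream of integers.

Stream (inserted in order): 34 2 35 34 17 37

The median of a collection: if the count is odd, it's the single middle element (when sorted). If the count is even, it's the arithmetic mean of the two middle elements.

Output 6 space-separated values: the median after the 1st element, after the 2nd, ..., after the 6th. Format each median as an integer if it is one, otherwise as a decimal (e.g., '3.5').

Step 1: insert 34 -> lo=[34] (size 1, max 34) hi=[] (size 0) -> median=34
Step 2: insert 2 -> lo=[2] (size 1, max 2) hi=[34] (size 1, min 34) -> median=18
Step 3: insert 35 -> lo=[2, 34] (size 2, max 34) hi=[35] (size 1, min 35) -> median=34
Step 4: insert 34 -> lo=[2, 34] (size 2, max 34) hi=[34, 35] (size 2, min 34) -> median=34
Step 5: insert 17 -> lo=[2, 17, 34] (size 3, max 34) hi=[34, 35] (size 2, min 34) -> median=34
Step 6: insert 37 -> lo=[2, 17, 34] (size 3, max 34) hi=[34, 35, 37] (size 3, min 34) -> median=34

Answer: 34 18 34 34 34 34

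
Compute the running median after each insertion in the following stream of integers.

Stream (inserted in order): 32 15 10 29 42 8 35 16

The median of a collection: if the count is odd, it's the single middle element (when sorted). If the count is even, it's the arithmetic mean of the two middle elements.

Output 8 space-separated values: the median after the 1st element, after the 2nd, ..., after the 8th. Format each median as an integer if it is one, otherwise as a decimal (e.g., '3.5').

Answer: 32 23.5 15 22 29 22 29 22.5

Derivation:
Step 1: insert 32 -> lo=[32] (size 1, max 32) hi=[] (size 0) -> median=32
Step 2: insert 15 -> lo=[15] (size 1, max 15) hi=[32] (size 1, min 32) -> median=23.5
Step 3: insert 10 -> lo=[10, 15] (size 2, max 15) hi=[32] (size 1, min 32) -> median=15
Step 4: insert 29 -> lo=[10, 15] (size 2, max 15) hi=[29, 32] (size 2, min 29) -> median=22
Step 5: insert 42 -> lo=[10, 15, 29] (size 3, max 29) hi=[32, 42] (size 2, min 32) -> median=29
Step 6: insert 8 -> lo=[8, 10, 15] (size 3, max 15) hi=[29, 32, 42] (size 3, min 29) -> median=22
Step 7: insert 35 -> lo=[8, 10, 15, 29] (size 4, max 29) hi=[32, 35, 42] (size 3, min 32) -> median=29
Step 8: insert 16 -> lo=[8, 10, 15, 16] (size 4, max 16) hi=[29, 32, 35, 42] (size 4, min 29) -> median=22.5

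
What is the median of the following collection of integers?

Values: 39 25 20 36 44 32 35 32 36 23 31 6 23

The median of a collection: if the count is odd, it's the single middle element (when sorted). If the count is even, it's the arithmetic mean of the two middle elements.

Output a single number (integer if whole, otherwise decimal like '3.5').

Answer: 32

Derivation:
Step 1: insert 39 -> lo=[39] (size 1, max 39) hi=[] (size 0) -> median=39
Step 2: insert 25 -> lo=[25] (size 1, max 25) hi=[39] (size 1, min 39) -> median=32
Step 3: insert 20 -> lo=[20, 25] (size 2, max 25) hi=[39] (size 1, min 39) -> median=25
Step 4: insert 36 -> lo=[20, 25] (size 2, max 25) hi=[36, 39] (size 2, min 36) -> median=30.5
Step 5: insert 44 -> lo=[20, 25, 36] (size 3, max 36) hi=[39, 44] (size 2, min 39) -> median=36
Step 6: insert 32 -> lo=[20, 25, 32] (size 3, max 32) hi=[36, 39, 44] (size 3, min 36) -> median=34
Step 7: insert 35 -> lo=[20, 25, 32, 35] (size 4, max 35) hi=[36, 39, 44] (size 3, min 36) -> median=35
Step 8: insert 32 -> lo=[20, 25, 32, 32] (size 4, max 32) hi=[35, 36, 39, 44] (size 4, min 35) -> median=33.5
Step 9: insert 36 -> lo=[20, 25, 32, 32, 35] (size 5, max 35) hi=[36, 36, 39, 44] (size 4, min 36) -> median=35
Step 10: insert 23 -> lo=[20, 23, 25, 32, 32] (size 5, max 32) hi=[35, 36, 36, 39, 44] (size 5, min 35) -> median=33.5
Step 11: insert 31 -> lo=[20, 23, 25, 31, 32, 32] (size 6, max 32) hi=[35, 36, 36, 39, 44] (size 5, min 35) -> median=32
Step 12: insert 6 -> lo=[6, 20, 23, 25, 31, 32] (size 6, max 32) hi=[32, 35, 36, 36, 39, 44] (size 6, min 32) -> median=32
Step 13: insert 23 -> lo=[6, 20, 23, 23, 25, 31, 32] (size 7, max 32) hi=[32, 35, 36, 36, 39, 44] (size 6, min 32) -> median=32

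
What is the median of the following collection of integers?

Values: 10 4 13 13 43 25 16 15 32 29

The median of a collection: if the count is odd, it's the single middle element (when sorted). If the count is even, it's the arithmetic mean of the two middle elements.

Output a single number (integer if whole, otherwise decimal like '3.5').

Step 1: insert 10 -> lo=[10] (size 1, max 10) hi=[] (size 0) -> median=10
Step 2: insert 4 -> lo=[4] (size 1, max 4) hi=[10] (size 1, min 10) -> median=7
Step 3: insert 13 -> lo=[4, 10] (size 2, max 10) hi=[13] (size 1, min 13) -> median=10
Step 4: insert 13 -> lo=[4, 10] (size 2, max 10) hi=[13, 13] (size 2, min 13) -> median=11.5
Step 5: insert 43 -> lo=[4, 10, 13] (size 3, max 13) hi=[13, 43] (size 2, min 13) -> median=13
Step 6: insert 25 -> lo=[4, 10, 13] (size 3, max 13) hi=[13, 25, 43] (size 3, min 13) -> median=13
Step 7: insert 16 -> lo=[4, 10, 13, 13] (size 4, max 13) hi=[16, 25, 43] (size 3, min 16) -> median=13
Step 8: insert 15 -> lo=[4, 10, 13, 13] (size 4, max 13) hi=[15, 16, 25, 43] (size 4, min 15) -> median=14
Step 9: insert 32 -> lo=[4, 10, 13, 13, 15] (size 5, max 15) hi=[16, 25, 32, 43] (size 4, min 16) -> median=15
Step 10: insert 29 -> lo=[4, 10, 13, 13, 15] (size 5, max 15) hi=[16, 25, 29, 32, 43] (size 5, min 16) -> median=15.5

Answer: 15.5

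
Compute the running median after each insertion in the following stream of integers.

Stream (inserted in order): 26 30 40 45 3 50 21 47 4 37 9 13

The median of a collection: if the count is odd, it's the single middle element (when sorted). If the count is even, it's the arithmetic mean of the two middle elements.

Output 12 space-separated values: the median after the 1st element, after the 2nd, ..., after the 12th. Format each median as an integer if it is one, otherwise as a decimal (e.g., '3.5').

Answer: 26 28 30 35 30 35 30 35 30 33.5 30 28

Derivation:
Step 1: insert 26 -> lo=[26] (size 1, max 26) hi=[] (size 0) -> median=26
Step 2: insert 30 -> lo=[26] (size 1, max 26) hi=[30] (size 1, min 30) -> median=28
Step 3: insert 40 -> lo=[26, 30] (size 2, max 30) hi=[40] (size 1, min 40) -> median=30
Step 4: insert 45 -> lo=[26, 30] (size 2, max 30) hi=[40, 45] (size 2, min 40) -> median=35
Step 5: insert 3 -> lo=[3, 26, 30] (size 3, max 30) hi=[40, 45] (size 2, min 40) -> median=30
Step 6: insert 50 -> lo=[3, 26, 30] (size 3, max 30) hi=[40, 45, 50] (size 3, min 40) -> median=35
Step 7: insert 21 -> lo=[3, 21, 26, 30] (size 4, max 30) hi=[40, 45, 50] (size 3, min 40) -> median=30
Step 8: insert 47 -> lo=[3, 21, 26, 30] (size 4, max 30) hi=[40, 45, 47, 50] (size 4, min 40) -> median=35
Step 9: insert 4 -> lo=[3, 4, 21, 26, 30] (size 5, max 30) hi=[40, 45, 47, 50] (size 4, min 40) -> median=30
Step 10: insert 37 -> lo=[3, 4, 21, 26, 30] (size 5, max 30) hi=[37, 40, 45, 47, 50] (size 5, min 37) -> median=33.5
Step 11: insert 9 -> lo=[3, 4, 9, 21, 26, 30] (size 6, max 30) hi=[37, 40, 45, 47, 50] (size 5, min 37) -> median=30
Step 12: insert 13 -> lo=[3, 4, 9, 13, 21, 26] (size 6, max 26) hi=[30, 37, 40, 45, 47, 50] (size 6, min 30) -> median=28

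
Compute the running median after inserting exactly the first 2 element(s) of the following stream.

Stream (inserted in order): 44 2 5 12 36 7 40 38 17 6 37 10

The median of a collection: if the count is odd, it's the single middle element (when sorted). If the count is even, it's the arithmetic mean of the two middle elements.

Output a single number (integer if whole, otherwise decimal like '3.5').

Step 1: insert 44 -> lo=[44] (size 1, max 44) hi=[] (size 0) -> median=44
Step 2: insert 2 -> lo=[2] (size 1, max 2) hi=[44] (size 1, min 44) -> median=23

Answer: 23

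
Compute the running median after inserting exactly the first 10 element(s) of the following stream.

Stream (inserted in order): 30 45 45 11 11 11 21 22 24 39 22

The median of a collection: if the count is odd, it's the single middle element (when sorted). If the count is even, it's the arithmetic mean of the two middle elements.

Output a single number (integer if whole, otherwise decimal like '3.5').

Answer: 23

Derivation:
Step 1: insert 30 -> lo=[30] (size 1, max 30) hi=[] (size 0) -> median=30
Step 2: insert 45 -> lo=[30] (size 1, max 30) hi=[45] (size 1, min 45) -> median=37.5
Step 3: insert 45 -> lo=[30, 45] (size 2, max 45) hi=[45] (size 1, min 45) -> median=45
Step 4: insert 11 -> lo=[11, 30] (size 2, max 30) hi=[45, 45] (size 2, min 45) -> median=37.5
Step 5: insert 11 -> lo=[11, 11, 30] (size 3, max 30) hi=[45, 45] (size 2, min 45) -> median=30
Step 6: insert 11 -> lo=[11, 11, 11] (size 3, max 11) hi=[30, 45, 45] (size 3, min 30) -> median=20.5
Step 7: insert 21 -> lo=[11, 11, 11, 21] (size 4, max 21) hi=[30, 45, 45] (size 3, min 30) -> median=21
Step 8: insert 22 -> lo=[11, 11, 11, 21] (size 4, max 21) hi=[22, 30, 45, 45] (size 4, min 22) -> median=21.5
Step 9: insert 24 -> lo=[11, 11, 11, 21, 22] (size 5, max 22) hi=[24, 30, 45, 45] (size 4, min 24) -> median=22
Step 10: insert 39 -> lo=[11, 11, 11, 21, 22] (size 5, max 22) hi=[24, 30, 39, 45, 45] (size 5, min 24) -> median=23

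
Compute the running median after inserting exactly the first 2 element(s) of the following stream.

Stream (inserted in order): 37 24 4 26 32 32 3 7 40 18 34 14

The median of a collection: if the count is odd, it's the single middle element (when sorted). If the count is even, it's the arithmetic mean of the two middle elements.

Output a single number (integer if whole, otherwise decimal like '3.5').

Answer: 30.5

Derivation:
Step 1: insert 37 -> lo=[37] (size 1, max 37) hi=[] (size 0) -> median=37
Step 2: insert 24 -> lo=[24] (size 1, max 24) hi=[37] (size 1, min 37) -> median=30.5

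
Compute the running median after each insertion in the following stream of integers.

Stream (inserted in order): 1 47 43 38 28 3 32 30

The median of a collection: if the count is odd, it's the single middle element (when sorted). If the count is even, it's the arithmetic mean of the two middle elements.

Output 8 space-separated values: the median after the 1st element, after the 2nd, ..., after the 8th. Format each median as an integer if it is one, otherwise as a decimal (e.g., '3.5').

Answer: 1 24 43 40.5 38 33 32 31

Derivation:
Step 1: insert 1 -> lo=[1] (size 1, max 1) hi=[] (size 0) -> median=1
Step 2: insert 47 -> lo=[1] (size 1, max 1) hi=[47] (size 1, min 47) -> median=24
Step 3: insert 43 -> lo=[1, 43] (size 2, max 43) hi=[47] (size 1, min 47) -> median=43
Step 4: insert 38 -> lo=[1, 38] (size 2, max 38) hi=[43, 47] (size 2, min 43) -> median=40.5
Step 5: insert 28 -> lo=[1, 28, 38] (size 3, max 38) hi=[43, 47] (size 2, min 43) -> median=38
Step 6: insert 3 -> lo=[1, 3, 28] (size 3, max 28) hi=[38, 43, 47] (size 3, min 38) -> median=33
Step 7: insert 32 -> lo=[1, 3, 28, 32] (size 4, max 32) hi=[38, 43, 47] (size 3, min 38) -> median=32
Step 8: insert 30 -> lo=[1, 3, 28, 30] (size 4, max 30) hi=[32, 38, 43, 47] (size 4, min 32) -> median=31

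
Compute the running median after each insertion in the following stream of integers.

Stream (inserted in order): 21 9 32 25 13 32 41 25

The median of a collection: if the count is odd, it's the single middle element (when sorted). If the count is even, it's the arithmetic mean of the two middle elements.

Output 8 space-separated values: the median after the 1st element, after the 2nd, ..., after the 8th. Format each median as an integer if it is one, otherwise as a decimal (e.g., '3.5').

Answer: 21 15 21 23 21 23 25 25

Derivation:
Step 1: insert 21 -> lo=[21] (size 1, max 21) hi=[] (size 0) -> median=21
Step 2: insert 9 -> lo=[9] (size 1, max 9) hi=[21] (size 1, min 21) -> median=15
Step 3: insert 32 -> lo=[9, 21] (size 2, max 21) hi=[32] (size 1, min 32) -> median=21
Step 4: insert 25 -> lo=[9, 21] (size 2, max 21) hi=[25, 32] (size 2, min 25) -> median=23
Step 5: insert 13 -> lo=[9, 13, 21] (size 3, max 21) hi=[25, 32] (size 2, min 25) -> median=21
Step 6: insert 32 -> lo=[9, 13, 21] (size 3, max 21) hi=[25, 32, 32] (size 3, min 25) -> median=23
Step 7: insert 41 -> lo=[9, 13, 21, 25] (size 4, max 25) hi=[32, 32, 41] (size 3, min 32) -> median=25
Step 8: insert 25 -> lo=[9, 13, 21, 25] (size 4, max 25) hi=[25, 32, 32, 41] (size 4, min 25) -> median=25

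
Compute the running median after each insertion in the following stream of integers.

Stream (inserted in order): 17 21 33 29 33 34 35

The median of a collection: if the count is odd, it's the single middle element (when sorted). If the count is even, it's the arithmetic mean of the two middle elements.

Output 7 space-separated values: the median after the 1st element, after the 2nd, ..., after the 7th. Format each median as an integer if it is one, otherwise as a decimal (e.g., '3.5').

Step 1: insert 17 -> lo=[17] (size 1, max 17) hi=[] (size 0) -> median=17
Step 2: insert 21 -> lo=[17] (size 1, max 17) hi=[21] (size 1, min 21) -> median=19
Step 3: insert 33 -> lo=[17, 21] (size 2, max 21) hi=[33] (size 1, min 33) -> median=21
Step 4: insert 29 -> lo=[17, 21] (size 2, max 21) hi=[29, 33] (size 2, min 29) -> median=25
Step 5: insert 33 -> lo=[17, 21, 29] (size 3, max 29) hi=[33, 33] (size 2, min 33) -> median=29
Step 6: insert 34 -> lo=[17, 21, 29] (size 3, max 29) hi=[33, 33, 34] (size 3, min 33) -> median=31
Step 7: insert 35 -> lo=[17, 21, 29, 33] (size 4, max 33) hi=[33, 34, 35] (size 3, min 33) -> median=33

Answer: 17 19 21 25 29 31 33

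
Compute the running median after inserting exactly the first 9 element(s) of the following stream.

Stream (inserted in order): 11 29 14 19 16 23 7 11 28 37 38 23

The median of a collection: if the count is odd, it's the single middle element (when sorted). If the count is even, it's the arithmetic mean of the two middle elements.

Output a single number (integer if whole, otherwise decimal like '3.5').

Answer: 16

Derivation:
Step 1: insert 11 -> lo=[11] (size 1, max 11) hi=[] (size 0) -> median=11
Step 2: insert 29 -> lo=[11] (size 1, max 11) hi=[29] (size 1, min 29) -> median=20
Step 3: insert 14 -> lo=[11, 14] (size 2, max 14) hi=[29] (size 1, min 29) -> median=14
Step 4: insert 19 -> lo=[11, 14] (size 2, max 14) hi=[19, 29] (size 2, min 19) -> median=16.5
Step 5: insert 16 -> lo=[11, 14, 16] (size 3, max 16) hi=[19, 29] (size 2, min 19) -> median=16
Step 6: insert 23 -> lo=[11, 14, 16] (size 3, max 16) hi=[19, 23, 29] (size 3, min 19) -> median=17.5
Step 7: insert 7 -> lo=[7, 11, 14, 16] (size 4, max 16) hi=[19, 23, 29] (size 3, min 19) -> median=16
Step 8: insert 11 -> lo=[7, 11, 11, 14] (size 4, max 14) hi=[16, 19, 23, 29] (size 4, min 16) -> median=15
Step 9: insert 28 -> lo=[7, 11, 11, 14, 16] (size 5, max 16) hi=[19, 23, 28, 29] (size 4, min 19) -> median=16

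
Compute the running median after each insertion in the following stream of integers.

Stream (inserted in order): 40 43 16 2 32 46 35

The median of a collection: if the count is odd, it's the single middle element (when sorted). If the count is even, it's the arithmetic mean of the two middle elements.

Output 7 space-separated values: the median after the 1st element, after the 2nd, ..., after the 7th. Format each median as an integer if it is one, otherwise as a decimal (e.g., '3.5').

Step 1: insert 40 -> lo=[40] (size 1, max 40) hi=[] (size 0) -> median=40
Step 2: insert 43 -> lo=[40] (size 1, max 40) hi=[43] (size 1, min 43) -> median=41.5
Step 3: insert 16 -> lo=[16, 40] (size 2, max 40) hi=[43] (size 1, min 43) -> median=40
Step 4: insert 2 -> lo=[2, 16] (size 2, max 16) hi=[40, 43] (size 2, min 40) -> median=28
Step 5: insert 32 -> lo=[2, 16, 32] (size 3, max 32) hi=[40, 43] (size 2, min 40) -> median=32
Step 6: insert 46 -> lo=[2, 16, 32] (size 3, max 32) hi=[40, 43, 46] (size 3, min 40) -> median=36
Step 7: insert 35 -> lo=[2, 16, 32, 35] (size 4, max 35) hi=[40, 43, 46] (size 3, min 40) -> median=35

Answer: 40 41.5 40 28 32 36 35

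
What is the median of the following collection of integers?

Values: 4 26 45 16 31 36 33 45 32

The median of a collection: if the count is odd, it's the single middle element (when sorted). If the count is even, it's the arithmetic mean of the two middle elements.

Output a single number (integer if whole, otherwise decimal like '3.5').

Step 1: insert 4 -> lo=[4] (size 1, max 4) hi=[] (size 0) -> median=4
Step 2: insert 26 -> lo=[4] (size 1, max 4) hi=[26] (size 1, min 26) -> median=15
Step 3: insert 45 -> lo=[4, 26] (size 2, max 26) hi=[45] (size 1, min 45) -> median=26
Step 4: insert 16 -> lo=[4, 16] (size 2, max 16) hi=[26, 45] (size 2, min 26) -> median=21
Step 5: insert 31 -> lo=[4, 16, 26] (size 3, max 26) hi=[31, 45] (size 2, min 31) -> median=26
Step 6: insert 36 -> lo=[4, 16, 26] (size 3, max 26) hi=[31, 36, 45] (size 3, min 31) -> median=28.5
Step 7: insert 33 -> lo=[4, 16, 26, 31] (size 4, max 31) hi=[33, 36, 45] (size 3, min 33) -> median=31
Step 8: insert 45 -> lo=[4, 16, 26, 31] (size 4, max 31) hi=[33, 36, 45, 45] (size 4, min 33) -> median=32
Step 9: insert 32 -> lo=[4, 16, 26, 31, 32] (size 5, max 32) hi=[33, 36, 45, 45] (size 4, min 33) -> median=32

Answer: 32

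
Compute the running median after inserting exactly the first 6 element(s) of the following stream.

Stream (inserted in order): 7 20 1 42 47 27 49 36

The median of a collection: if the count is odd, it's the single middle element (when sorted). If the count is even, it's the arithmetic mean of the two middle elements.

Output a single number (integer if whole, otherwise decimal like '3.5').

Step 1: insert 7 -> lo=[7] (size 1, max 7) hi=[] (size 0) -> median=7
Step 2: insert 20 -> lo=[7] (size 1, max 7) hi=[20] (size 1, min 20) -> median=13.5
Step 3: insert 1 -> lo=[1, 7] (size 2, max 7) hi=[20] (size 1, min 20) -> median=7
Step 4: insert 42 -> lo=[1, 7] (size 2, max 7) hi=[20, 42] (size 2, min 20) -> median=13.5
Step 5: insert 47 -> lo=[1, 7, 20] (size 3, max 20) hi=[42, 47] (size 2, min 42) -> median=20
Step 6: insert 27 -> lo=[1, 7, 20] (size 3, max 20) hi=[27, 42, 47] (size 3, min 27) -> median=23.5

Answer: 23.5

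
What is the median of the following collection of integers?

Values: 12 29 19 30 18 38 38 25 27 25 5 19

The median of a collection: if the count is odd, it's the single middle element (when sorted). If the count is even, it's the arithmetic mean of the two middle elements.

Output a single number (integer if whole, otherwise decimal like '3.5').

Step 1: insert 12 -> lo=[12] (size 1, max 12) hi=[] (size 0) -> median=12
Step 2: insert 29 -> lo=[12] (size 1, max 12) hi=[29] (size 1, min 29) -> median=20.5
Step 3: insert 19 -> lo=[12, 19] (size 2, max 19) hi=[29] (size 1, min 29) -> median=19
Step 4: insert 30 -> lo=[12, 19] (size 2, max 19) hi=[29, 30] (size 2, min 29) -> median=24
Step 5: insert 18 -> lo=[12, 18, 19] (size 3, max 19) hi=[29, 30] (size 2, min 29) -> median=19
Step 6: insert 38 -> lo=[12, 18, 19] (size 3, max 19) hi=[29, 30, 38] (size 3, min 29) -> median=24
Step 7: insert 38 -> lo=[12, 18, 19, 29] (size 4, max 29) hi=[30, 38, 38] (size 3, min 30) -> median=29
Step 8: insert 25 -> lo=[12, 18, 19, 25] (size 4, max 25) hi=[29, 30, 38, 38] (size 4, min 29) -> median=27
Step 9: insert 27 -> lo=[12, 18, 19, 25, 27] (size 5, max 27) hi=[29, 30, 38, 38] (size 4, min 29) -> median=27
Step 10: insert 25 -> lo=[12, 18, 19, 25, 25] (size 5, max 25) hi=[27, 29, 30, 38, 38] (size 5, min 27) -> median=26
Step 11: insert 5 -> lo=[5, 12, 18, 19, 25, 25] (size 6, max 25) hi=[27, 29, 30, 38, 38] (size 5, min 27) -> median=25
Step 12: insert 19 -> lo=[5, 12, 18, 19, 19, 25] (size 6, max 25) hi=[25, 27, 29, 30, 38, 38] (size 6, min 25) -> median=25

Answer: 25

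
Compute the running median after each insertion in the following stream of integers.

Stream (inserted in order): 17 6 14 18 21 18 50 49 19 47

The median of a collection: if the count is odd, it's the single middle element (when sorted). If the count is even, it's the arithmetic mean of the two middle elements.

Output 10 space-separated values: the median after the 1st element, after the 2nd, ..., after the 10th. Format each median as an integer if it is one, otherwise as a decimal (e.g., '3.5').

Answer: 17 11.5 14 15.5 17 17.5 18 18 18 18.5

Derivation:
Step 1: insert 17 -> lo=[17] (size 1, max 17) hi=[] (size 0) -> median=17
Step 2: insert 6 -> lo=[6] (size 1, max 6) hi=[17] (size 1, min 17) -> median=11.5
Step 3: insert 14 -> lo=[6, 14] (size 2, max 14) hi=[17] (size 1, min 17) -> median=14
Step 4: insert 18 -> lo=[6, 14] (size 2, max 14) hi=[17, 18] (size 2, min 17) -> median=15.5
Step 5: insert 21 -> lo=[6, 14, 17] (size 3, max 17) hi=[18, 21] (size 2, min 18) -> median=17
Step 6: insert 18 -> lo=[6, 14, 17] (size 3, max 17) hi=[18, 18, 21] (size 3, min 18) -> median=17.5
Step 7: insert 50 -> lo=[6, 14, 17, 18] (size 4, max 18) hi=[18, 21, 50] (size 3, min 18) -> median=18
Step 8: insert 49 -> lo=[6, 14, 17, 18] (size 4, max 18) hi=[18, 21, 49, 50] (size 4, min 18) -> median=18
Step 9: insert 19 -> lo=[6, 14, 17, 18, 18] (size 5, max 18) hi=[19, 21, 49, 50] (size 4, min 19) -> median=18
Step 10: insert 47 -> lo=[6, 14, 17, 18, 18] (size 5, max 18) hi=[19, 21, 47, 49, 50] (size 5, min 19) -> median=18.5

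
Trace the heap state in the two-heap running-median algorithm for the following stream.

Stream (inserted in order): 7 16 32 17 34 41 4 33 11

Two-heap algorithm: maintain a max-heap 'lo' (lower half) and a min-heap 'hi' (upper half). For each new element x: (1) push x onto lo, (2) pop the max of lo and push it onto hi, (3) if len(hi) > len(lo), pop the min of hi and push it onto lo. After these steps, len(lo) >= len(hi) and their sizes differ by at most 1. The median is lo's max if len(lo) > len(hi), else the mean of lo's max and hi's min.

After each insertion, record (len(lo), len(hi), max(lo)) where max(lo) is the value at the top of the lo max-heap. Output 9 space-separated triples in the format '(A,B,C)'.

Answer: (1,0,7) (1,1,7) (2,1,16) (2,2,16) (3,2,17) (3,3,17) (4,3,17) (4,4,17) (5,4,17)

Derivation:
Step 1: insert 7 -> lo=[7] hi=[] -> (len(lo)=1, len(hi)=0, max(lo)=7)
Step 2: insert 16 -> lo=[7] hi=[16] -> (len(lo)=1, len(hi)=1, max(lo)=7)
Step 3: insert 32 -> lo=[7, 16] hi=[32] -> (len(lo)=2, len(hi)=1, max(lo)=16)
Step 4: insert 17 -> lo=[7, 16] hi=[17, 32] -> (len(lo)=2, len(hi)=2, max(lo)=16)
Step 5: insert 34 -> lo=[7, 16, 17] hi=[32, 34] -> (len(lo)=3, len(hi)=2, max(lo)=17)
Step 6: insert 41 -> lo=[7, 16, 17] hi=[32, 34, 41] -> (len(lo)=3, len(hi)=3, max(lo)=17)
Step 7: insert 4 -> lo=[4, 7, 16, 17] hi=[32, 34, 41] -> (len(lo)=4, len(hi)=3, max(lo)=17)
Step 8: insert 33 -> lo=[4, 7, 16, 17] hi=[32, 33, 34, 41] -> (len(lo)=4, len(hi)=4, max(lo)=17)
Step 9: insert 11 -> lo=[4, 7, 11, 16, 17] hi=[32, 33, 34, 41] -> (len(lo)=5, len(hi)=4, max(lo)=17)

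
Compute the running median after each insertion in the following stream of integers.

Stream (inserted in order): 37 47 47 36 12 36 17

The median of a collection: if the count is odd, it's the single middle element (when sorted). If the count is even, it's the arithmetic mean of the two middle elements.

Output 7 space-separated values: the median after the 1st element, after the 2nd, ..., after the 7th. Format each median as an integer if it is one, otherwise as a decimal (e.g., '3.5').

Answer: 37 42 47 42 37 36.5 36

Derivation:
Step 1: insert 37 -> lo=[37] (size 1, max 37) hi=[] (size 0) -> median=37
Step 2: insert 47 -> lo=[37] (size 1, max 37) hi=[47] (size 1, min 47) -> median=42
Step 3: insert 47 -> lo=[37, 47] (size 2, max 47) hi=[47] (size 1, min 47) -> median=47
Step 4: insert 36 -> lo=[36, 37] (size 2, max 37) hi=[47, 47] (size 2, min 47) -> median=42
Step 5: insert 12 -> lo=[12, 36, 37] (size 3, max 37) hi=[47, 47] (size 2, min 47) -> median=37
Step 6: insert 36 -> lo=[12, 36, 36] (size 3, max 36) hi=[37, 47, 47] (size 3, min 37) -> median=36.5
Step 7: insert 17 -> lo=[12, 17, 36, 36] (size 4, max 36) hi=[37, 47, 47] (size 3, min 37) -> median=36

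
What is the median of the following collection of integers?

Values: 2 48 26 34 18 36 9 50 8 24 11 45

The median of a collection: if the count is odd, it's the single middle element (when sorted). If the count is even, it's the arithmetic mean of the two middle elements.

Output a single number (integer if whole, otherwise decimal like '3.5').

Answer: 25

Derivation:
Step 1: insert 2 -> lo=[2] (size 1, max 2) hi=[] (size 0) -> median=2
Step 2: insert 48 -> lo=[2] (size 1, max 2) hi=[48] (size 1, min 48) -> median=25
Step 3: insert 26 -> lo=[2, 26] (size 2, max 26) hi=[48] (size 1, min 48) -> median=26
Step 4: insert 34 -> lo=[2, 26] (size 2, max 26) hi=[34, 48] (size 2, min 34) -> median=30
Step 5: insert 18 -> lo=[2, 18, 26] (size 3, max 26) hi=[34, 48] (size 2, min 34) -> median=26
Step 6: insert 36 -> lo=[2, 18, 26] (size 3, max 26) hi=[34, 36, 48] (size 3, min 34) -> median=30
Step 7: insert 9 -> lo=[2, 9, 18, 26] (size 4, max 26) hi=[34, 36, 48] (size 3, min 34) -> median=26
Step 8: insert 50 -> lo=[2, 9, 18, 26] (size 4, max 26) hi=[34, 36, 48, 50] (size 4, min 34) -> median=30
Step 9: insert 8 -> lo=[2, 8, 9, 18, 26] (size 5, max 26) hi=[34, 36, 48, 50] (size 4, min 34) -> median=26
Step 10: insert 24 -> lo=[2, 8, 9, 18, 24] (size 5, max 24) hi=[26, 34, 36, 48, 50] (size 5, min 26) -> median=25
Step 11: insert 11 -> lo=[2, 8, 9, 11, 18, 24] (size 6, max 24) hi=[26, 34, 36, 48, 50] (size 5, min 26) -> median=24
Step 12: insert 45 -> lo=[2, 8, 9, 11, 18, 24] (size 6, max 24) hi=[26, 34, 36, 45, 48, 50] (size 6, min 26) -> median=25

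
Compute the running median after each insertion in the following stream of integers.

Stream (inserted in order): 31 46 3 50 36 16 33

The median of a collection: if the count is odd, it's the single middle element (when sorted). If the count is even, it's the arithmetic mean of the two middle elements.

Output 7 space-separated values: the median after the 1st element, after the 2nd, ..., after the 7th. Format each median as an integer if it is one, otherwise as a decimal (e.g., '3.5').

Step 1: insert 31 -> lo=[31] (size 1, max 31) hi=[] (size 0) -> median=31
Step 2: insert 46 -> lo=[31] (size 1, max 31) hi=[46] (size 1, min 46) -> median=38.5
Step 3: insert 3 -> lo=[3, 31] (size 2, max 31) hi=[46] (size 1, min 46) -> median=31
Step 4: insert 50 -> lo=[3, 31] (size 2, max 31) hi=[46, 50] (size 2, min 46) -> median=38.5
Step 5: insert 36 -> lo=[3, 31, 36] (size 3, max 36) hi=[46, 50] (size 2, min 46) -> median=36
Step 6: insert 16 -> lo=[3, 16, 31] (size 3, max 31) hi=[36, 46, 50] (size 3, min 36) -> median=33.5
Step 7: insert 33 -> lo=[3, 16, 31, 33] (size 4, max 33) hi=[36, 46, 50] (size 3, min 36) -> median=33

Answer: 31 38.5 31 38.5 36 33.5 33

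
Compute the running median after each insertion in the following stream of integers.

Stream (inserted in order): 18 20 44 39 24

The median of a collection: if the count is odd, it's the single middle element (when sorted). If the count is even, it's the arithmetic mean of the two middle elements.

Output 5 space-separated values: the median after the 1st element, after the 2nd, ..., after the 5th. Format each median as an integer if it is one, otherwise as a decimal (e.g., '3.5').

Step 1: insert 18 -> lo=[18] (size 1, max 18) hi=[] (size 0) -> median=18
Step 2: insert 20 -> lo=[18] (size 1, max 18) hi=[20] (size 1, min 20) -> median=19
Step 3: insert 44 -> lo=[18, 20] (size 2, max 20) hi=[44] (size 1, min 44) -> median=20
Step 4: insert 39 -> lo=[18, 20] (size 2, max 20) hi=[39, 44] (size 2, min 39) -> median=29.5
Step 5: insert 24 -> lo=[18, 20, 24] (size 3, max 24) hi=[39, 44] (size 2, min 39) -> median=24

Answer: 18 19 20 29.5 24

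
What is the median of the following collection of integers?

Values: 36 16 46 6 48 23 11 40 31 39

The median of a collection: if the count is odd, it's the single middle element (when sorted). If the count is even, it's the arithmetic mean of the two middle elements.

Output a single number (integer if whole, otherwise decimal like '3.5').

Answer: 33.5

Derivation:
Step 1: insert 36 -> lo=[36] (size 1, max 36) hi=[] (size 0) -> median=36
Step 2: insert 16 -> lo=[16] (size 1, max 16) hi=[36] (size 1, min 36) -> median=26
Step 3: insert 46 -> lo=[16, 36] (size 2, max 36) hi=[46] (size 1, min 46) -> median=36
Step 4: insert 6 -> lo=[6, 16] (size 2, max 16) hi=[36, 46] (size 2, min 36) -> median=26
Step 5: insert 48 -> lo=[6, 16, 36] (size 3, max 36) hi=[46, 48] (size 2, min 46) -> median=36
Step 6: insert 23 -> lo=[6, 16, 23] (size 3, max 23) hi=[36, 46, 48] (size 3, min 36) -> median=29.5
Step 7: insert 11 -> lo=[6, 11, 16, 23] (size 4, max 23) hi=[36, 46, 48] (size 3, min 36) -> median=23
Step 8: insert 40 -> lo=[6, 11, 16, 23] (size 4, max 23) hi=[36, 40, 46, 48] (size 4, min 36) -> median=29.5
Step 9: insert 31 -> lo=[6, 11, 16, 23, 31] (size 5, max 31) hi=[36, 40, 46, 48] (size 4, min 36) -> median=31
Step 10: insert 39 -> lo=[6, 11, 16, 23, 31] (size 5, max 31) hi=[36, 39, 40, 46, 48] (size 5, min 36) -> median=33.5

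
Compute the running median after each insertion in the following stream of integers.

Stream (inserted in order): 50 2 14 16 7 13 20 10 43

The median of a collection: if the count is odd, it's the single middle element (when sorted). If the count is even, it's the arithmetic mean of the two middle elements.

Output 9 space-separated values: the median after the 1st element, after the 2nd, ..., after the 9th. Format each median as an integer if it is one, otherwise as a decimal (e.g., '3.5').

Step 1: insert 50 -> lo=[50] (size 1, max 50) hi=[] (size 0) -> median=50
Step 2: insert 2 -> lo=[2] (size 1, max 2) hi=[50] (size 1, min 50) -> median=26
Step 3: insert 14 -> lo=[2, 14] (size 2, max 14) hi=[50] (size 1, min 50) -> median=14
Step 4: insert 16 -> lo=[2, 14] (size 2, max 14) hi=[16, 50] (size 2, min 16) -> median=15
Step 5: insert 7 -> lo=[2, 7, 14] (size 3, max 14) hi=[16, 50] (size 2, min 16) -> median=14
Step 6: insert 13 -> lo=[2, 7, 13] (size 3, max 13) hi=[14, 16, 50] (size 3, min 14) -> median=13.5
Step 7: insert 20 -> lo=[2, 7, 13, 14] (size 4, max 14) hi=[16, 20, 50] (size 3, min 16) -> median=14
Step 8: insert 10 -> lo=[2, 7, 10, 13] (size 4, max 13) hi=[14, 16, 20, 50] (size 4, min 14) -> median=13.5
Step 9: insert 43 -> lo=[2, 7, 10, 13, 14] (size 5, max 14) hi=[16, 20, 43, 50] (size 4, min 16) -> median=14

Answer: 50 26 14 15 14 13.5 14 13.5 14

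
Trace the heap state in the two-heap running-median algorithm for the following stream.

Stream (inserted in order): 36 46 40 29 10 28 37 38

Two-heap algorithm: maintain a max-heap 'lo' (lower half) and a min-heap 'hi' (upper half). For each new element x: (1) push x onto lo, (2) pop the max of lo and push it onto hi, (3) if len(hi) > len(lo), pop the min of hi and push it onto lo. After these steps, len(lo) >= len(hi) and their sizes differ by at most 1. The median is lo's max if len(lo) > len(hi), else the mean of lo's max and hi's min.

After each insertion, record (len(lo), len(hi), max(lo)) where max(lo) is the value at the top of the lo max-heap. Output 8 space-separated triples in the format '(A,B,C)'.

Step 1: insert 36 -> lo=[36] hi=[] -> (len(lo)=1, len(hi)=0, max(lo)=36)
Step 2: insert 46 -> lo=[36] hi=[46] -> (len(lo)=1, len(hi)=1, max(lo)=36)
Step 3: insert 40 -> lo=[36, 40] hi=[46] -> (len(lo)=2, len(hi)=1, max(lo)=40)
Step 4: insert 29 -> lo=[29, 36] hi=[40, 46] -> (len(lo)=2, len(hi)=2, max(lo)=36)
Step 5: insert 10 -> lo=[10, 29, 36] hi=[40, 46] -> (len(lo)=3, len(hi)=2, max(lo)=36)
Step 6: insert 28 -> lo=[10, 28, 29] hi=[36, 40, 46] -> (len(lo)=3, len(hi)=3, max(lo)=29)
Step 7: insert 37 -> lo=[10, 28, 29, 36] hi=[37, 40, 46] -> (len(lo)=4, len(hi)=3, max(lo)=36)
Step 8: insert 38 -> lo=[10, 28, 29, 36] hi=[37, 38, 40, 46] -> (len(lo)=4, len(hi)=4, max(lo)=36)

Answer: (1,0,36) (1,1,36) (2,1,40) (2,2,36) (3,2,36) (3,3,29) (4,3,36) (4,4,36)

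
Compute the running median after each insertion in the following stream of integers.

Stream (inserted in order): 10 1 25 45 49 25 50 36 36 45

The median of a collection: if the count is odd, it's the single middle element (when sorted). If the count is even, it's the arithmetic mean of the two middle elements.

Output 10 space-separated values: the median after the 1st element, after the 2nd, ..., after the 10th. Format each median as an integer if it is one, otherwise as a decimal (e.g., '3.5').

Step 1: insert 10 -> lo=[10] (size 1, max 10) hi=[] (size 0) -> median=10
Step 2: insert 1 -> lo=[1] (size 1, max 1) hi=[10] (size 1, min 10) -> median=5.5
Step 3: insert 25 -> lo=[1, 10] (size 2, max 10) hi=[25] (size 1, min 25) -> median=10
Step 4: insert 45 -> lo=[1, 10] (size 2, max 10) hi=[25, 45] (size 2, min 25) -> median=17.5
Step 5: insert 49 -> lo=[1, 10, 25] (size 3, max 25) hi=[45, 49] (size 2, min 45) -> median=25
Step 6: insert 25 -> lo=[1, 10, 25] (size 3, max 25) hi=[25, 45, 49] (size 3, min 25) -> median=25
Step 7: insert 50 -> lo=[1, 10, 25, 25] (size 4, max 25) hi=[45, 49, 50] (size 3, min 45) -> median=25
Step 8: insert 36 -> lo=[1, 10, 25, 25] (size 4, max 25) hi=[36, 45, 49, 50] (size 4, min 36) -> median=30.5
Step 9: insert 36 -> lo=[1, 10, 25, 25, 36] (size 5, max 36) hi=[36, 45, 49, 50] (size 4, min 36) -> median=36
Step 10: insert 45 -> lo=[1, 10, 25, 25, 36] (size 5, max 36) hi=[36, 45, 45, 49, 50] (size 5, min 36) -> median=36

Answer: 10 5.5 10 17.5 25 25 25 30.5 36 36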